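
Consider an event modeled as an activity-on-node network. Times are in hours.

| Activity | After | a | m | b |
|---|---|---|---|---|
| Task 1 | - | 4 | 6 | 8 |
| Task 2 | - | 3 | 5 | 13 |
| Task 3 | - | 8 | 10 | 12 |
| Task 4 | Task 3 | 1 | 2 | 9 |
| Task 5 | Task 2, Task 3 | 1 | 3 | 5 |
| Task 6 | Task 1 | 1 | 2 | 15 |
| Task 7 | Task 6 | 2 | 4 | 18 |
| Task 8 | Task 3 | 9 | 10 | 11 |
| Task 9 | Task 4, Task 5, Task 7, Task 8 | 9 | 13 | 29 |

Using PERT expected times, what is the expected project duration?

te_Task 1 = (4 + 4·6 + 8)/6 = 36/6 = 6
te_Task 2 = (3 + 4·5 + 13)/6 = 36/6 = 6
te_Task 3 = (8 + 4·10 + 12)/6 = 60/6 = 10
te_Task 4 = (1 + 4·2 + 9)/6 = 18/6 = 3
te_Task 5 = (1 + 4·3 + 5)/6 = 18/6 = 3
te_Task 6 = (1 + 4·2 + 15)/6 = 24/6 = 4
te_Task 7 = (2 + 4·4 + 18)/6 = 36/6 = 6
te_Task 8 = (9 + 4·10 + 11)/6 = 60/6 = 10
te_Task 9 = (9 + 4·13 + 29)/6 = 90/6 = 15

Forward pass:
ES_Task 1 = 0; EF_Task 1 = 6
ES_Task 2 = 0; EF_Task 2 = 6
ES_Task 3 = 0; EF_Task 3 = 10
ES_Task 4 = 10; EF_Task 4 = 10+3 = 13
ES_Task 5 = max(EF_Task 2=6, EF_Task 3=10) = 10; EF_Task 5 = 10+3 = 13
ES_Task 6 = 6; EF_Task 6 = 6+4 = 10
ES_Task 7 = 10; EF_Task 7 = 10+6 = 16
ES_Task 8 = 10; EF_Task 8 = 10+10 = 20
ES_Task 9 = max(EF_Task 4=13, EF_Task 5=13, EF_Task 7=16, EF_Task 8=20) = 20; EF_Task 9 = 20+15 = 35
Expected project duration μ = 35 hours. Critical path: Task 3 → Task 8 → Task 9.

35 hours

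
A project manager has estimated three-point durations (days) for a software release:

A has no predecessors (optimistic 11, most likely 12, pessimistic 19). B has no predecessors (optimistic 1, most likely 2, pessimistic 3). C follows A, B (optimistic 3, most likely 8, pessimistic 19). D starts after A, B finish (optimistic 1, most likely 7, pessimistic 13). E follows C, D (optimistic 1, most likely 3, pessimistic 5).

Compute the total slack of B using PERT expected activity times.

11 days

te_A = (11 + 4·12 + 19)/6 = 78/6 = 13
te_B = (1 + 4·2 + 3)/6 = 12/6 = 2
te_C = (3 + 4·8 + 19)/6 = 54/6 = 9
te_D = (1 + 4·7 + 13)/6 = 42/6 = 7
te_E = (1 + 4·3 + 5)/6 = 18/6 = 3

Forward pass:
ES_A = 0; EF_A = 13
ES_B = 0; EF_B = 2
ES_C = max(EF_A=13, EF_B=2) = 13; EF_C = 13+9 = 22
ES_D = max(EF_A=13, EF_B=2) = 13; EF_D = 13+7 = 20
ES_E = max(EF_C=22, EF_D=20) = 22; EF_E = 22+3 = 25
Expected project duration μ = 25 days. Critical path: A → C → E.

Backward pass:
LF_E = 25; LS_E = 25−3 = 22
LF_D = LS_E = 22; LS_D = 22−7 = 15
LF_C = LS_E = 22; LS_C = 22−9 = 13
LF_B = min(LS_C=13, LS_D=15) = 13; LS_B = 13−2 = 11
LF_A = min(LS_C=13, LS_D=15) = 13; LS_A = 13−13 = 0
Slack_B = LS_B − ES_B = 11 − 0 = 11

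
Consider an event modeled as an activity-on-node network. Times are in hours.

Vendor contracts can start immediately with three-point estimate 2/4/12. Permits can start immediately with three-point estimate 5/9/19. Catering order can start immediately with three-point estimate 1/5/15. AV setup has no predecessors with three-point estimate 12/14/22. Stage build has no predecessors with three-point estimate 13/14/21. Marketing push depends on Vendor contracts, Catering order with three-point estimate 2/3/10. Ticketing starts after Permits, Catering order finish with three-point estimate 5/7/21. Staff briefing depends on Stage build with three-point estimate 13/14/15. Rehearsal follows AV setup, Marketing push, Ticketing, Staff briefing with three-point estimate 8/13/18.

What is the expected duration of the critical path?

te_Vendor contracts = (2 + 4·4 + 12)/6 = 30/6 = 5
te_Permits = (5 + 4·9 + 19)/6 = 60/6 = 10
te_Catering order = (1 + 4·5 + 15)/6 = 36/6 = 6
te_AV setup = (12 + 4·14 + 22)/6 = 90/6 = 15
te_Stage build = (13 + 4·14 + 21)/6 = 90/6 = 15
te_Marketing push = (2 + 4·3 + 10)/6 = 24/6 = 4
te_Ticketing = (5 + 4·7 + 21)/6 = 54/6 = 9
te_Staff briefing = (13 + 4·14 + 15)/6 = 84/6 = 14
te_Rehearsal = (8 + 4·13 + 18)/6 = 78/6 = 13

Forward pass:
ES_Vendor contracts = 0; EF_Vendor contracts = 5
ES_Permits = 0; EF_Permits = 10
ES_Catering order = 0; EF_Catering order = 6
ES_AV setup = 0; EF_AV setup = 15
ES_Stage build = 0; EF_Stage build = 15
ES_Marketing push = max(EF_Vendor contracts=5, EF_Catering order=6) = 6; EF_Marketing push = 6+4 = 10
ES_Ticketing = max(EF_Permits=10, EF_Catering order=6) = 10; EF_Ticketing = 10+9 = 19
ES_Staff briefing = 15; EF_Staff briefing = 15+14 = 29
ES_Rehearsal = max(EF_AV setup=15, EF_Marketing push=10, EF_Ticketing=19, EF_Staff briefing=29) = 29; EF_Rehearsal = 29+13 = 42
Expected project duration μ = 42 hours. Critical path: Stage build → Staff briefing → Rehearsal.

42 hours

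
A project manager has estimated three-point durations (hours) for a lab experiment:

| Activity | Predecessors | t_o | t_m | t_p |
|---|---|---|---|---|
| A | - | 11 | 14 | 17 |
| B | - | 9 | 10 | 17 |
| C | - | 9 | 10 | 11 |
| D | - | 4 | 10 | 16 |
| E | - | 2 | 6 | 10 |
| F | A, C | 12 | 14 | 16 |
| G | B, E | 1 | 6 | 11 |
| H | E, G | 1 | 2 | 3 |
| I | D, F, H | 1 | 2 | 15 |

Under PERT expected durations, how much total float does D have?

te_A = (11 + 4·14 + 17)/6 = 84/6 = 14
te_B = (9 + 4·10 + 17)/6 = 66/6 = 11
te_C = (9 + 4·10 + 11)/6 = 60/6 = 10
te_D = (4 + 4·10 + 16)/6 = 60/6 = 10
te_E = (2 + 4·6 + 10)/6 = 36/6 = 6
te_F = (12 + 4·14 + 16)/6 = 84/6 = 14
te_G = (1 + 4·6 + 11)/6 = 36/6 = 6
te_H = (1 + 4·2 + 3)/6 = 12/6 = 2
te_I = (1 + 4·2 + 15)/6 = 24/6 = 4

Forward pass:
ES_A = 0; EF_A = 14
ES_B = 0; EF_B = 11
ES_C = 0; EF_C = 10
ES_D = 0; EF_D = 10
ES_E = 0; EF_E = 6
ES_F = max(EF_A=14, EF_C=10) = 14; EF_F = 14+14 = 28
ES_G = max(EF_B=11, EF_E=6) = 11; EF_G = 11+6 = 17
ES_H = max(EF_E=6, EF_G=17) = 17; EF_H = 17+2 = 19
ES_I = max(EF_D=10, EF_F=28, EF_H=19) = 28; EF_I = 28+4 = 32
Expected project duration μ = 32 hours. Critical path: A → F → I.

Backward pass:
LF_I = 32; LS_I = 32−4 = 28
LF_H = LS_I = 28; LS_H = 28−2 = 26
LF_G = LS_H = 26; LS_G = 26−6 = 20
LF_F = LS_I = 28; LS_F = 28−14 = 14
LF_E = min(LS_G=20, LS_H=26) = 20; LS_E = 20−6 = 14
LF_D = LS_I = 28; LS_D = 28−10 = 18
LF_C = LS_F = 14; LS_C = 14−10 = 4
LF_B = LS_G = 20; LS_B = 20−11 = 9
LF_A = LS_F = 14; LS_A = 14−14 = 0
Slack_D = LS_D − ES_D = 18 − 0 = 18

18 hours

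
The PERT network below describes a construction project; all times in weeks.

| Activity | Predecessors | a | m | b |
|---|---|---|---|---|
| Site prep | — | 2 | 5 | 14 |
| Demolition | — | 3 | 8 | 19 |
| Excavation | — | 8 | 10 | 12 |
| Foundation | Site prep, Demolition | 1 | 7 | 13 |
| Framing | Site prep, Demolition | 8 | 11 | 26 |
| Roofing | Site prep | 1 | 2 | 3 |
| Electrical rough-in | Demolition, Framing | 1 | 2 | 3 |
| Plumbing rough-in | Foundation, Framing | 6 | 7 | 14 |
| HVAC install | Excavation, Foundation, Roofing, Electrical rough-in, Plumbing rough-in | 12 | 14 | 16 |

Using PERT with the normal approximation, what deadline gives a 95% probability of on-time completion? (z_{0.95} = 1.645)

51.0 weeks

te_Site prep = (2 + 4·5 + 14)/6 = 36/6 = 6; σ²_Site prep = ((14−2)/6)² = 4.000
te_Demolition = (3 + 4·8 + 19)/6 = 54/6 = 9; σ²_Demolition = ((19−3)/6)² = 7.111
te_Excavation = (8 + 4·10 + 12)/6 = 60/6 = 10; σ²_Excavation = ((12−8)/6)² = 0.444
te_Foundation = (1 + 4·7 + 13)/6 = 42/6 = 7; σ²_Foundation = ((13−1)/6)² = 4.000
te_Framing = (8 + 4·11 + 26)/6 = 78/6 = 13; σ²_Framing = ((26−8)/6)² = 9.000
te_Roofing = (1 + 4·2 + 3)/6 = 12/6 = 2; σ²_Roofing = ((3−1)/6)² = 0.111
te_Electrical rough-in = (1 + 4·2 + 3)/6 = 12/6 = 2; σ²_Electrical rough-in = ((3−1)/6)² = 0.111
te_Plumbing rough-in = (6 + 4·7 + 14)/6 = 48/6 = 8; σ²_Plumbing rough-in = ((14−6)/6)² = 1.778
te_HVAC install = (12 + 4·14 + 16)/6 = 84/6 = 14; σ²_HVAC install = ((16−12)/6)² = 0.444

Forward pass:
ES_Site prep = 0; EF_Site prep = 6
ES_Demolition = 0; EF_Demolition = 9
ES_Excavation = 0; EF_Excavation = 10
ES_Foundation = max(EF_Site prep=6, EF_Demolition=9) = 9; EF_Foundation = 9+7 = 16
ES_Framing = max(EF_Site prep=6, EF_Demolition=9) = 9; EF_Framing = 9+13 = 22
ES_Roofing = 6; EF_Roofing = 6+2 = 8
ES_Electrical rough-in = max(EF_Demolition=9, EF_Framing=22) = 22; EF_Electrical rough-in = 22+2 = 24
ES_Plumbing rough-in = max(EF_Foundation=16, EF_Framing=22) = 22; EF_Plumbing rough-in = 22+8 = 30
ES_HVAC install = max(EF_Excavation=10, EF_Foundation=16, EF_Roofing=8, EF_Electrical rough-in=24, EF_Plumbing rough-in=30) = 30; EF_HVAC install = 30+14 = 44
Expected project duration μ = 44 weeks. Critical path: Demolition → Framing → Plumbing rough-in → HVAC install.

Variance along critical path = 7.111 + 9.000 + 1.778 + 0.444 = 18.333; σ = 4.282 weeks.
D = μ + z·σ = 44 + 1.645·4.282 = 51.0 weeks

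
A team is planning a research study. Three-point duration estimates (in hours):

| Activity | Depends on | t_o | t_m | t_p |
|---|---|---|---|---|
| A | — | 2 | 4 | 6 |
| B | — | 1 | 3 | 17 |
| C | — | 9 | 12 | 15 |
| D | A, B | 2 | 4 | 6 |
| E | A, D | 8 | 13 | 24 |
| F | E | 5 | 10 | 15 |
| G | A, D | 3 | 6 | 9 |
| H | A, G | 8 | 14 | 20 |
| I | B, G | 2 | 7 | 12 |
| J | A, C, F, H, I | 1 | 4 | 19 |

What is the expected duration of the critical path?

te_A = (2 + 4·4 + 6)/6 = 24/6 = 4
te_B = (1 + 4·3 + 17)/6 = 30/6 = 5
te_C = (9 + 4·12 + 15)/6 = 72/6 = 12
te_D = (2 + 4·4 + 6)/6 = 24/6 = 4
te_E = (8 + 4·13 + 24)/6 = 84/6 = 14
te_F = (5 + 4·10 + 15)/6 = 60/6 = 10
te_G = (3 + 4·6 + 9)/6 = 36/6 = 6
te_H = (8 + 4·14 + 20)/6 = 84/6 = 14
te_I = (2 + 4·7 + 12)/6 = 42/6 = 7
te_J = (1 + 4·4 + 19)/6 = 36/6 = 6

Forward pass:
ES_A = 0; EF_A = 4
ES_B = 0; EF_B = 5
ES_C = 0; EF_C = 12
ES_D = max(EF_A=4, EF_B=5) = 5; EF_D = 5+4 = 9
ES_E = max(EF_A=4, EF_D=9) = 9; EF_E = 9+14 = 23
ES_F = 23; EF_F = 23+10 = 33
ES_G = max(EF_A=4, EF_D=9) = 9; EF_G = 9+6 = 15
ES_H = max(EF_A=4, EF_G=15) = 15; EF_H = 15+14 = 29
ES_I = max(EF_B=5, EF_G=15) = 15; EF_I = 15+7 = 22
ES_J = max(EF_A=4, EF_C=12, EF_F=33, EF_H=29, EF_I=22) = 33; EF_J = 33+6 = 39
Expected project duration μ = 39 hours. Critical path: B → D → E → F → J.

39 hours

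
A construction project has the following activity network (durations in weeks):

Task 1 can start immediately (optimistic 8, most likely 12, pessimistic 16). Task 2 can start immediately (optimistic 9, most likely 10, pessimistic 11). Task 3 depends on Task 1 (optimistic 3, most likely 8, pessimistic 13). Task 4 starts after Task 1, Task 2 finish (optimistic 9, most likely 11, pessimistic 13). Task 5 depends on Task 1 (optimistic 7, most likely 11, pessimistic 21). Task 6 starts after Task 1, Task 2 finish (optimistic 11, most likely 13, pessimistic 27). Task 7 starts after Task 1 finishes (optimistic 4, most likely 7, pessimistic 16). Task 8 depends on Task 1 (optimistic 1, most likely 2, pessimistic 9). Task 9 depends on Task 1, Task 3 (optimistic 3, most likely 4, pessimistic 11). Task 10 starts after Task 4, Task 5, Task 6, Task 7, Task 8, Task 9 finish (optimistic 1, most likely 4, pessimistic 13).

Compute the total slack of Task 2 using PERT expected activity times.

2 weeks

te_Task 1 = (8 + 4·12 + 16)/6 = 72/6 = 12
te_Task 2 = (9 + 4·10 + 11)/6 = 60/6 = 10
te_Task 3 = (3 + 4·8 + 13)/6 = 48/6 = 8
te_Task 4 = (9 + 4·11 + 13)/6 = 66/6 = 11
te_Task 5 = (7 + 4·11 + 21)/6 = 72/6 = 12
te_Task 6 = (11 + 4·13 + 27)/6 = 90/6 = 15
te_Task 7 = (4 + 4·7 + 16)/6 = 48/6 = 8
te_Task 8 = (1 + 4·2 + 9)/6 = 18/6 = 3
te_Task 9 = (3 + 4·4 + 11)/6 = 30/6 = 5
te_Task 10 = (1 + 4·4 + 13)/6 = 30/6 = 5

Forward pass:
ES_Task 1 = 0; EF_Task 1 = 12
ES_Task 2 = 0; EF_Task 2 = 10
ES_Task 3 = 12; EF_Task 3 = 12+8 = 20
ES_Task 4 = max(EF_Task 1=12, EF_Task 2=10) = 12; EF_Task 4 = 12+11 = 23
ES_Task 5 = 12; EF_Task 5 = 12+12 = 24
ES_Task 6 = max(EF_Task 1=12, EF_Task 2=10) = 12; EF_Task 6 = 12+15 = 27
ES_Task 7 = 12; EF_Task 7 = 12+8 = 20
ES_Task 8 = 12; EF_Task 8 = 12+3 = 15
ES_Task 9 = max(EF_Task 1=12, EF_Task 3=20) = 20; EF_Task 9 = 20+5 = 25
ES_Task 10 = max(EF_Task 4=23, EF_Task 5=24, EF_Task 6=27, EF_Task 7=20, EF_Task 8=15, EF_Task 9=25) = 27; EF_Task 10 = 27+5 = 32
Expected project duration μ = 32 weeks. Critical path: Task 1 → Task 6 → Task 10.

Backward pass:
LF_Task 10 = 32; LS_Task 10 = 32−5 = 27
LF_Task 9 = LS_Task 10 = 27; LS_Task 9 = 27−5 = 22
LF_Task 8 = LS_Task 10 = 27; LS_Task 8 = 27−3 = 24
LF_Task 7 = LS_Task 10 = 27; LS_Task 7 = 27−8 = 19
LF_Task 6 = LS_Task 10 = 27; LS_Task 6 = 27−15 = 12
LF_Task 5 = LS_Task 10 = 27; LS_Task 5 = 27−12 = 15
LF_Task 4 = LS_Task 10 = 27; LS_Task 4 = 27−11 = 16
LF_Task 3 = LS_Task 9 = 22; LS_Task 3 = 22−8 = 14
LF_Task 2 = min(LS_Task 4=16, LS_Task 6=12) = 12; LS_Task 2 = 12−10 = 2
LF_Task 1 = min(LS_Task 3=14, LS_Task 4=16, LS_Task 5=15, LS_Task 6=12, LS_Task 7=19, LS_Task 8=24, LS_Task 9=22) = 12; LS_Task 1 = 12−12 = 0
Slack_Task 2 = LS_Task 2 − ES_Task 2 = 2 − 0 = 2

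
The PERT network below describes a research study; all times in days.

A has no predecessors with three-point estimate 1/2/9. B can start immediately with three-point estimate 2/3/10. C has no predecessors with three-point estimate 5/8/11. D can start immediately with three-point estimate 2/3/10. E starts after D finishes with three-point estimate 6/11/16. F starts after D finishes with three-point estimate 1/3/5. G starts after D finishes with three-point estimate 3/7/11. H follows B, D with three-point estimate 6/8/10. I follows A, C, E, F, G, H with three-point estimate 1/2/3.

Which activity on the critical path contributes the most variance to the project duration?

te_A = (1 + 4·2 + 9)/6 = 18/6 = 3; σ²_A = ((9−1)/6)² = 1.778
te_B = (2 + 4·3 + 10)/6 = 24/6 = 4; σ²_B = ((10−2)/6)² = 1.778
te_C = (5 + 4·8 + 11)/6 = 48/6 = 8; σ²_C = ((11−5)/6)² = 1.000
te_D = (2 + 4·3 + 10)/6 = 24/6 = 4; σ²_D = ((10−2)/6)² = 1.778
te_E = (6 + 4·11 + 16)/6 = 66/6 = 11; σ²_E = ((16−6)/6)² = 2.778
te_F = (1 + 4·3 + 5)/6 = 18/6 = 3; σ²_F = ((5−1)/6)² = 0.444
te_G = (3 + 4·7 + 11)/6 = 42/6 = 7; σ²_G = ((11−3)/6)² = 1.778
te_H = (6 + 4·8 + 10)/6 = 48/6 = 8; σ²_H = ((10−6)/6)² = 0.444
te_I = (1 + 4·2 + 3)/6 = 12/6 = 2; σ²_I = ((3−1)/6)² = 0.111

Forward pass:
ES_A = 0; EF_A = 3
ES_B = 0; EF_B = 4
ES_C = 0; EF_C = 8
ES_D = 0; EF_D = 4
ES_E = 4; EF_E = 4+11 = 15
ES_F = 4; EF_F = 4+3 = 7
ES_G = 4; EF_G = 4+7 = 11
ES_H = max(EF_B=4, EF_D=4) = 4; EF_H = 4+8 = 12
ES_I = max(EF_A=3, EF_C=8, EF_E=15, EF_F=7, EF_G=11, EF_H=12) = 15; EF_I = 15+2 = 17
Expected project duration μ = 17 days. Critical path: D → E → I.

Variances on critical path: σ²_D=1.778, σ²_E=2.778, σ²_I=0.111.
Largest is σ²_E = 2.778.

E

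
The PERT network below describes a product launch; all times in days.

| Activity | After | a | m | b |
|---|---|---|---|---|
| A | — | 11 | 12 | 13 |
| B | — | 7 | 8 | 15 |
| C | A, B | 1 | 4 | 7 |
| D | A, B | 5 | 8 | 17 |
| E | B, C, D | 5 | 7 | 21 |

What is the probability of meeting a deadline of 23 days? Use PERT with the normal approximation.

te_A = (11 + 4·12 + 13)/6 = 72/6 = 12; σ²_A = ((13−11)/6)² = 0.111
te_B = (7 + 4·8 + 15)/6 = 54/6 = 9; σ²_B = ((15−7)/6)² = 1.778
te_C = (1 + 4·4 + 7)/6 = 24/6 = 4; σ²_C = ((7−1)/6)² = 1.000
te_D = (5 + 4·8 + 17)/6 = 54/6 = 9; σ²_D = ((17−5)/6)² = 4.000
te_E = (5 + 4·7 + 21)/6 = 54/6 = 9; σ²_E = ((21−5)/6)² = 7.111

Forward pass:
ES_A = 0; EF_A = 12
ES_B = 0; EF_B = 9
ES_C = max(EF_A=12, EF_B=9) = 12; EF_C = 12+4 = 16
ES_D = max(EF_A=12, EF_B=9) = 12; EF_D = 12+9 = 21
ES_E = max(EF_B=9, EF_C=16, EF_D=21) = 21; EF_E = 21+9 = 30
Expected project duration μ = 30 days. Critical path: A → D → E.

Variance along critical path = 0.111 + 4.000 + 7.111 = 11.222; σ = √11.222 = 3.350 days.
Z = (23 − 30) / 3.350 = -2.090
P(T ≤ 23) = Φ(-2.090) ≈ 0.018

0.018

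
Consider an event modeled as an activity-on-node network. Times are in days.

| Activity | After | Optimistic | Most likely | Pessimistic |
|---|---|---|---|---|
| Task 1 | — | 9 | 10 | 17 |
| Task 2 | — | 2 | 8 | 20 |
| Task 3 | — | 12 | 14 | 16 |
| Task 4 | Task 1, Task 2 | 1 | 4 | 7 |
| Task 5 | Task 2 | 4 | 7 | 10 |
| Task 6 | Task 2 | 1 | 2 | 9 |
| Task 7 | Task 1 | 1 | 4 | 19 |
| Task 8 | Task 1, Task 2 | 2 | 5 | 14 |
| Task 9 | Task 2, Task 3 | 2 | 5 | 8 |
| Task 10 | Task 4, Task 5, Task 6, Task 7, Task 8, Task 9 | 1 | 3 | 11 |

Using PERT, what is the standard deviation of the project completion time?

te_Task 1 = (9 + 4·10 + 17)/6 = 66/6 = 11; σ²_Task 1 = ((17−9)/6)² = 1.778
te_Task 2 = (2 + 4·8 + 20)/6 = 54/6 = 9; σ²_Task 2 = ((20−2)/6)² = 9.000
te_Task 3 = (12 + 4·14 + 16)/6 = 84/6 = 14; σ²_Task 3 = ((16−12)/6)² = 0.444
te_Task 4 = (1 + 4·4 + 7)/6 = 24/6 = 4; σ²_Task 4 = ((7−1)/6)² = 1.000
te_Task 5 = (4 + 4·7 + 10)/6 = 42/6 = 7; σ²_Task 5 = ((10−4)/6)² = 1.000
te_Task 6 = (1 + 4·2 + 9)/6 = 18/6 = 3; σ²_Task 6 = ((9−1)/6)² = 1.778
te_Task 7 = (1 + 4·4 + 19)/6 = 36/6 = 6; σ²_Task 7 = ((19−1)/6)² = 9.000
te_Task 8 = (2 + 4·5 + 14)/6 = 36/6 = 6; σ²_Task 8 = ((14−2)/6)² = 4.000
te_Task 9 = (2 + 4·5 + 8)/6 = 30/6 = 5; σ²_Task 9 = ((8−2)/6)² = 1.000
te_Task 10 = (1 + 4·3 + 11)/6 = 24/6 = 4; σ²_Task 10 = ((11−1)/6)² = 2.778

Forward pass:
ES_Task 1 = 0; EF_Task 1 = 11
ES_Task 2 = 0; EF_Task 2 = 9
ES_Task 3 = 0; EF_Task 3 = 14
ES_Task 4 = max(EF_Task 1=11, EF_Task 2=9) = 11; EF_Task 4 = 11+4 = 15
ES_Task 5 = 9; EF_Task 5 = 9+7 = 16
ES_Task 6 = 9; EF_Task 6 = 9+3 = 12
ES_Task 7 = 11; EF_Task 7 = 11+6 = 17
ES_Task 8 = max(EF_Task 1=11, EF_Task 2=9) = 11; EF_Task 8 = 11+6 = 17
ES_Task 9 = max(EF_Task 2=9, EF_Task 3=14) = 14; EF_Task 9 = 14+5 = 19
ES_Task 10 = max(EF_Task 4=15, EF_Task 5=16, EF_Task 6=12, EF_Task 7=17, EF_Task 8=17, EF_Task 9=19) = 19; EF_Task 10 = 19+4 = 23
Expected project duration μ = 23 days. Critical path: Task 3 → Task 9 → Task 10.

Variance along critical path = 0.444 + 1.000 + 2.778 = 4.222
σ = √4.222 = 2.055 days

2.05 days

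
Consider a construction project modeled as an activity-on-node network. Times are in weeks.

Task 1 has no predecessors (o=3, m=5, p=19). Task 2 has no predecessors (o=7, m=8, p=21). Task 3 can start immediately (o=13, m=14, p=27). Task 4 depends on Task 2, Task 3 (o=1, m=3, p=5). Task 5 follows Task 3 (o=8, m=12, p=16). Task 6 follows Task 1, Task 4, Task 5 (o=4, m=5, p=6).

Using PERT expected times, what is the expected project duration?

33 weeks

te_Task 1 = (3 + 4·5 + 19)/6 = 42/6 = 7
te_Task 2 = (7 + 4·8 + 21)/6 = 60/6 = 10
te_Task 3 = (13 + 4·14 + 27)/6 = 96/6 = 16
te_Task 4 = (1 + 4·3 + 5)/6 = 18/6 = 3
te_Task 5 = (8 + 4·12 + 16)/6 = 72/6 = 12
te_Task 6 = (4 + 4·5 + 6)/6 = 30/6 = 5

Forward pass:
ES_Task 1 = 0; EF_Task 1 = 7
ES_Task 2 = 0; EF_Task 2 = 10
ES_Task 3 = 0; EF_Task 3 = 16
ES_Task 4 = max(EF_Task 2=10, EF_Task 3=16) = 16; EF_Task 4 = 16+3 = 19
ES_Task 5 = 16; EF_Task 5 = 16+12 = 28
ES_Task 6 = max(EF_Task 1=7, EF_Task 4=19, EF_Task 5=28) = 28; EF_Task 6 = 28+5 = 33
Expected project duration μ = 33 weeks. Critical path: Task 3 → Task 5 → Task 6.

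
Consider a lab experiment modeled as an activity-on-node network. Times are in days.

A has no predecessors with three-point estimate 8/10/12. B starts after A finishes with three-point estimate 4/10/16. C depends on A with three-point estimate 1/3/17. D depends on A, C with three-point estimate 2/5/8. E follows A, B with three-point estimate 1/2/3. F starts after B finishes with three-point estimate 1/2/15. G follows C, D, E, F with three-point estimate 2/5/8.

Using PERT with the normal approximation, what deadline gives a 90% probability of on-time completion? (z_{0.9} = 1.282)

33.2 days

te_A = (8 + 4·10 + 12)/6 = 60/6 = 10; σ²_A = ((12−8)/6)² = 0.444
te_B = (4 + 4·10 + 16)/6 = 60/6 = 10; σ²_B = ((16−4)/6)² = 4.000
te_C = (1 + 4·3 + 17)/6 = 30/6 = 5; σ²_C = ((17−1)/6)² = 7.111
te_D = (2 + 4·5 + 8)/6 = 30/6 = 5; σ²_D = ((8−2)/6)² = 1.000
te_E = (1 + 4·2 + 3)/6 = 12/6 = 2; σ²_E = ((3−1)/6)² = 0.111
te_F = (1 + 4·2 + 15)/6 = 24/6 = 4; σ²_F = ((15−1)/6)² = 5.444
te_G = (2 + 4·5 + 8)/6 = 30/6 = 5; σ²_G = ((8−2)/6)² = 1.000

Forward pass:
ES_A = 0; EF_A = 10
ES_B = 10; EF_B = 10+10 = 20
ES_C = 10; EF_C = 10+5 = 15
ES_D = max(EF_A=10, EF_C=15) = 15; EF_D = 15+5 = 20
ES_E = max(EF_A=10, EF_B=20) = 20; EF_E = 20+2 = 22
ES_F = 20; EF_F = 20+4 = 24
ES_G = max(EF_C=15, EF_D=20, EF_E=22, EF_F=24) = 24; EF_G = 24+5 = 29
Expected project duration μ = 29 days. Critical path: A → B → F → G.

Variance along critical path = 0.444 + 4.000 + 5.444 + 1.000 = 10.889; σ = 3.300 days.
D = μ + z·σ = 29 + 1.282·3.300 = 33.2 days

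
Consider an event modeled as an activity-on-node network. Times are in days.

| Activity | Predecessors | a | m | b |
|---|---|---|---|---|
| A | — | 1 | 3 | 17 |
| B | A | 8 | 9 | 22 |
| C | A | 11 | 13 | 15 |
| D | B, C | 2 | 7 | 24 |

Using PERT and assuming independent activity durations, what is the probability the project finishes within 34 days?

te_A = (1 + 4·3 + 17)/6 = 30/6 = 5; σ²_A = ((17−1)/6)² = 7.111
te_B = (8 + 4·9 + 22)/6 = 66/6 = 11; σ²_B = ((22−8)/6)² = 5.444
te_C = (11 + 4·13 + 15)/6 = 78/6 = 13; σ²_C = ((15−11)/6)² = 0.444
te_D = (2 + 4·7 + 24)/6 = 54/6 = 9; σ²_D = ((24−2)/6)² = 13.444

Forward pass:
ES_A = 0; EF_A = 5
ES_B = 5; EF_B = 5+11 = 16
ES_C = 5; EF_C = 5+13 = 18
ES_D = max(EF_B=16, EF_C=18) = 18; EF_D = 18+9 = 27
Expected project duration μ = 27 days. Critical path: A → C → D.

Variance along critical path = 7.111 + 0.444 + 13.444 = 21.000; σ = √21.000 = 4.583 days.
Z = (34 − 27) / 4.583 = 1.528
P(T ≤ 34) = Φ(1.528) ≈ 0.937

0.937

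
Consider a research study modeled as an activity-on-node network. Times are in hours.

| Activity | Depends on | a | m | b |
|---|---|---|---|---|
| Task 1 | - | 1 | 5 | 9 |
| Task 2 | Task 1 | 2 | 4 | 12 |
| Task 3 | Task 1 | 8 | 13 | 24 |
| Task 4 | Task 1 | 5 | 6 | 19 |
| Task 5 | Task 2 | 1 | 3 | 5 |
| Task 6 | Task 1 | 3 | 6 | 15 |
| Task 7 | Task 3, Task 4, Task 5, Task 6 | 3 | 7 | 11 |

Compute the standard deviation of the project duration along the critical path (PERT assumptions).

3.27 hours

te_Task 1 = (1 + 4·5 + 9)/6 = 30/6 = 5; σ²_Task 1 = ((9−1)/6)² = 1.778
te_Task 2 = (2 + 4·4 + 12)/6 = 30/6 = 5; σ²_Task 2 = ((12−2)/6)² = 2.778
te_Task 3 = (8 + 4·13 + 24)/6 = 84/6 = 14; σ²_Task 3 = ((24−8)/6)² = 7.111
te_Task 4 = (5 + 4·6 + 19)/6 = 48/6 = 8; σ²_Task 4 = ((19−5)/6)² = 5.444
te_Task 5 = (1 + 4·3 + 5)/6 = 18/6 = 3; σ²_Task 5 = ((5−1)/6)² = 0.444
te_Task 6 = (3 + 4·6 + 15)/6 = 42/6 = 7; σ²_Task 6 = ((15−3)/6)² = 4.000
te_Task 7 = (3 + 4·7 + 11)/6 = 42/6 = 7; σ²_Task 7 = ((11−3)/6)² = 1.778

Forward pass:
ES_Task 1 = 0; EF_Task 1 = 5
ES_Task 2 = 5; EF_Task 2 = 5+5 = 10
ES_Task 3 = 5; EF_Task 3 = 5+14 = 19
ES_Task 4 = 5; EF_Task 4 = 5+8 = 13
ES_Task 5 = 10; EF_Task 5 = 10+3 = 13
ES_Task 6 = 5; EF_Task 6 = 5+7 = 12
ES_Task 7 = max(EF_Task 3=19, EF_Task 4=13, EF_Task 5=13, EF_Task 6=12) = 19; EF_Task 7 = 19+7 = 26
Expected project duration μ = 26 hours. Critical path: Task 1 → Task 3 → Task 7.

Variance along critical path = 1.778 + 7.111 + 1.778 = 10.667
σ = √10.667 = 3.266 hours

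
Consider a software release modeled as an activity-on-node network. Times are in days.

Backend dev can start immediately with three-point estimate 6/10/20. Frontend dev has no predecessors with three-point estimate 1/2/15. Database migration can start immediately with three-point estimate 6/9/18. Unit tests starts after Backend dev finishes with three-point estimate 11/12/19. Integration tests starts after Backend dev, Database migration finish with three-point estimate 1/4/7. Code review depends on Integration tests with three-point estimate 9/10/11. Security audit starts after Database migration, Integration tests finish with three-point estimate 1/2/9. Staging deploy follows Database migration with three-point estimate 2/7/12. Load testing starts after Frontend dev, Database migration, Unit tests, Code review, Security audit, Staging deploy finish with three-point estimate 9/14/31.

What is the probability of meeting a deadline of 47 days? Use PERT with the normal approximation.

te_Backend dev = (6 + 4·10 + 20)/6 = 66/6 = 11; σ²_Backend dev = ((20−6)/6)² = 5.444
te_Frontend dev = (1 + 4·2 + 15)/6 = 24/6 = 4; σ²_Frontend dev = ((15−1)/6)² = 5.444
te_Database migration = (6 + 4·9 + 18)/6 = 60/6 = 10; σ²_Database migration = ((18−6)/6)² = 4.000
te_Unit tests = (11 + 4·12 + 19)/6 = 78/6 = 13; σ²_Unit tests = ((19−11)/6)² = 1.778
te_Integration tests = (1 + 4·4 + 7)/6 = 24/6 = 4; σ²_Integration tests = ((7−1)/6)² = 1.000
te_Code review = (9 + 4·10 + 11)/6 = 60/6 = 10; σ²_Code review = ((11−9)/6)² = 0.111
te_Security audit = (1 + 4·2 + 9)/6 = 18/6 = 3; σ²_Security audit = ((9−1)/6)² = 1.778
te_Staging deploy = (2 + 4·7 + 12)/6 = 42/6 = 7; σ²_Staging deploy = ((12−2)/6)² = 2.778
te_Load testing = (9 + 4·14 + 31)/6 = 96/6 = 16; σ²_Load testing = ((31−9)/6)² = 13.444

Forward pass:
ES_Backend dev = 0; EF_Backend dev = 11
ES_Frontend dev = 0; EF_Frontend dev = 4
ES_Database migration = 0; EF_Database migration = 10
ES_Unit tests = 11; EF_Unit tests = 11+13 = 24
ES_Integration tests = max(EF_Backend dev=11, EF_Database migration=10) = 11; EF_Integration tests = 11+4 = 15
ES_Code review = 15; EF_Code review = 15+10 = 25
ES_Security audit = max(EF_Database migration=10, EF_Integration tests=15) = 15; EF_Security audit = 15+3 = 18
ES_Staging deploy = 10; EF_Staging deploy = 10+7 = 17
ES_Load testing = max(EF_Frontend dev=4, EF_Database migration=10, EF_Unit tests=24, EF_Code review=25, EF_Security audit=18, EF_Staging deploy=17) = 25; EF_Load testing = 25+16 = 41
Expected project duration μ = 41 days. Critical path: Backend dev → Integration tests → Code review → Load testing.

Variance along critical path = 5.444 + 1.000 + 0.111 + 13.444 = 20.000; σ = √20.000 = 4.472 days.
Z = (47 − 41) / 4.472 = 1.342
P(T ≤ 47) = Φ(1.342) ≈ 0.910

0.910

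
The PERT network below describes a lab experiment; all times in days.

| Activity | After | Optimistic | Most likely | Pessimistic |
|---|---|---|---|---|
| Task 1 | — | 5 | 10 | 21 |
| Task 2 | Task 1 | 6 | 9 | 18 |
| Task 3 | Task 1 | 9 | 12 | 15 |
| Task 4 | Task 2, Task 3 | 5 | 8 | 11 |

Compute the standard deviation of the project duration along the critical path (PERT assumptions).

3.02 days

te_Task 1 = (5 + 4·10 + 21)/6 = 66/6 = 11; σ²_Task 1 = ((21−5)/6)² = 7.111
te_Task 2 = (6 + 4·9 + 18)/6 = 60/6 = 10; σ²_Task 2 = ((18−6)/6)² = 4.000
te_Task 3 = (9 + 4·12 + 15)/6 = 72/6 = 12; σ²_Task 3 = ((15−9)/6)² = 1.000
te_Task 4 = (5 + 4·8 + 11)/6 = 48/6 = 8; σ²_Task 4 = ((11−5)/6)² = 1.000

Forward pass:
ES_Task 1 = 0; EF_Task 1 = 11
ES_Task 2 = 11; EF_Task 2 = 11+10 = 21
ES_Task 3 = 11; EF_Task 3 = 11+12 = 23
ES_Task 4 = max(EF_Task 2=21, EF_Task 3=23) = 23; EF_Task 4 = 23+8 = 31
Expected project duration μ = 31 days. Critical path: Task 1 → Task 3 → Task 4.

Variance along critical path = 7.111 + 1.000 + 1.000 = 9.111
σ = √9.111 = 3.018 days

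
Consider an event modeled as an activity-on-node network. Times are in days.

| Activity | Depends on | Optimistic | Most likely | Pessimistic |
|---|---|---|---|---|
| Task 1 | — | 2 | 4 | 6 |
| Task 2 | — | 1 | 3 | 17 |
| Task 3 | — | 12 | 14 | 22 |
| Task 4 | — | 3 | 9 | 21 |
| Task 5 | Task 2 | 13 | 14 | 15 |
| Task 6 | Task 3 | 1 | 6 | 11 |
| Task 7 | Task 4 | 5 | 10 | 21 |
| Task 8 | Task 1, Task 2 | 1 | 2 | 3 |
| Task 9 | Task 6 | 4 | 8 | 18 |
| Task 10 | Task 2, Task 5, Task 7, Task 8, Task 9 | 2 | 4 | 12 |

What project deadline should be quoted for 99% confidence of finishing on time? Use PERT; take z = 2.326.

te_Task 1 = (2 + 4·4 + 6)/6 = 24/6 = 4; σ²_Task 1 = ((6−2)/6)² = 0.444
te_Task 2 = (1 + 4·3 + 17)/6 = 30/6 = 5; σ²_Task 2 = ((17−1)/6)² = 7.111
te_Task 3 = (12 + 4·14 + 22)/6 = 90/6 = 15; σ²_Task 3 = ((22−12)/6)² = 2.778
te_Task 4 = (3 + 4·9 + 21)/6 = 60/6 = 10; σ²_Task 4 = ((21−3)/6)² = 9.000
te_Task 5 = (13 + 4·14 + 15)/6 = 84/6 = 14; σ²_Task 5 = ((15−13)/6)² = 0.111
te_Task 6 = (1 + 4·6 + 11)/6 = 36/6 = 6; σ²_Task 6 = ((11−1)/6)² = 2.778
te_Task 7 = (5 + 4·10 + 21)/6 = 66/6 = 11; σ²_Task 7 = ((21−5)/6)² = 7.111
te_Task 8 = (1 + 4·2 + 3)/6 = 12/6 = 2; σ²_Task 8 = ((3−1)/6)² = 0.111
te_Task 9 = (4 + 4·8 + 18)/6 = 54/6 = 9; σ²_Task 9 = ((18−4)/6)² = 5.444
te_Task 10 = (2 + 4·4 + 12)/6 = 30/6 = 5; σ²_Task 10 = ((12−2)/6)² = 2.778

Forward pass:
ES_Task 1 = 0; EF_Task 1 = 4
ES_Task 2 = 0; EF_Task 2 = 5
ES_Task 3 = 0; EF_Task 3 = 15
ES_Task 4 = 0; EF_Task 4 = 10
ES_Task 5 = 5; EF_Task 5 = 5+14 = 19
ES_Task 6 = 15; EF_Task 6 = 15+6 = 21
ES_Task 7 = 10; EF_Task 7 = 10+11 = 21
ES_Task 8 = max(EF_Task 1=4, EF_Task 2=5) = 5; EF_Task 8 = 5+2 = 7
ES_Task 9 = 21; EF_Task 9 = 21+9 = 30
ES_Task 10 = max(EF_Task 2=5, EF_Task 5=19, EF_Task 7=21, EF_Task 8=7, EF_Task 9=30) = 30; EF_Task 10 = 30+5 = 35
Expected project duration μ = 35 days. Critical path: Task 3 → Task 6 → Task 9 → Task 10.

Variance along critical path = 2.778 + 2.778 + 5.444 + 2.778 = 13.778; σ = 3.712 days.
D = μ + z·σ = 35 + 2.326·3.712 = 43.6 days

43.6 days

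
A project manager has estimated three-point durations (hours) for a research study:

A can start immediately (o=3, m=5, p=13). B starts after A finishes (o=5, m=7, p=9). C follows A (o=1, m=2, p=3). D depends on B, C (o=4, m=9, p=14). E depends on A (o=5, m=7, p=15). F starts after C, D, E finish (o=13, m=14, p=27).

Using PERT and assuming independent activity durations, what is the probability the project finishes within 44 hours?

0.962

te_A = (3 + 4·5 + 13)/6 = 36/6 = 6; σ²_A = ((13−3)/6)² = 2.778
te_B = (5 + 4·7 + 9)/6 = 42/6 = 7; σ²_B = ((9−5)/6)² = 0.444
te_C = (1 + 4·2 + 3)/6 = 12/6 = 2; σ²_C = ((3−1)/6)² = 0.111
te_D = (4 + 4·9 + 14)/6 = 54/6 = 9; σ²_D = ((14−4)/6)² = 2.778
te_E = (5 + 4·7 + 15)/6 = 48/6 = 8; σ²_E = ((15−5)/6)² = 2.778
te_F = (13 + 4·14 + 27)/6 = 96/6 = 16; σ²_F = ((27−13)/6)² = 5.444

Forward pass:
ES_A = 0; EF_A = 6
ES_B = 6; EF_B = 6+7 = 13
ES_C = 6; EF_C = 6+2 = 8
ES_D = max(EF_B=13, EF_C=8) = 13; EF_D = 13+9 = 22
ES_E = 6; EF_E = 6+8 = 14
ES_F = max(EF_C=8, EF_D=22, EF_E=14) = 22; EF_F = 22+16 = 38
Expected project duration μ = 38 hours. Critical path: A → B → D → F.

Variance along critical path = 2.778 + 0.444 + 2.778 + 5.444 = 11.444; σ = √11.444 = 3.383 hours.
Z = (44 − 38) / 3.383 = 1.774
P(T ≤ 44) = Φ(1.774) ≈ 0.962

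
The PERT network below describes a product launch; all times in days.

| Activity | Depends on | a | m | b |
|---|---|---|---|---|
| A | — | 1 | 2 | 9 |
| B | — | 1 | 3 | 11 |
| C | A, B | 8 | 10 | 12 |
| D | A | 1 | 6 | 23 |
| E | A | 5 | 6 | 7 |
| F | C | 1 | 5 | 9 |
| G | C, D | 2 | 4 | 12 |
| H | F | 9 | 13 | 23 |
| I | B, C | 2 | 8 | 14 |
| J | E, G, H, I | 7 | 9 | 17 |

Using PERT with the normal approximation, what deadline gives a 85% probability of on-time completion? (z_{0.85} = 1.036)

te_A = (1 + 4·2 + 9)/6 = 18/6 = 3; σ²_A = ((9−1)/6)² = 1.778
te_B = (1 + 4·3 + 11)/6 = 24/6 = 4; σ²_B = ((11−1)/6)² = 2.778
te_C = (8 + 4·10 + 12)/6 = 60/6 = 10; σ²_C = ((12−8)/6)² = 0.444
te_D = (1 + 4·6 + 23)/6 = 48/6 = 8; σ²_D = ((23−1)/6)² = 13.444
te_E = (5 + 4·6 + 7)/6 = 36/6 = 6; σ²_E = ((7−5)/6)² = 0.111
te_F = (1 + 4·5 + 9)/6 = 30/6 = 5; σ²_F = ((9−1)/6)² = 1.778
te_G = (2 + 4·4 + 12)/6 = 30/6 = 5; σ²_G = ((12−2)/6)² = 2.778
te_H = (9 + 4·13 + 23)/6 = 84/6 = 14; σ²_H = ((23−9)/6)² = 5.444
te_I = (2 + 4·8 + 14)/6 = 48/6 = 8; σ²_I = ((14−2)/6)² = 4.000
te_J = (7 + 4·9 + 17)/6 = 60/6 = 10; σ²_J = ((17−7)/6)² = 2.778

Forward pass:
ES_A = 0; EF_A = 3
ES_B = 0; EF_B = 4
ES_C = max(EF_A=3, EF_B=4) = 4; EF_C = 4+10 = 14
ES_D = 3; EF_D = 3+8 = 11
ES_E = 3; EF_E = 3+6 = 9
ES_F = 14; EF_F = 14+5 = 19
ES_G = max(EF_C=14, EF_D=11) = 14; EF_G = 14+5 = 19
ES_H = 19; EF_H = 19+14 = 33
ES_I = max(EF_B=4, EF_C=14) = 14; EF_I = 14+8 = 22
ES_J = max(EF_E=9, EF_G=19, EF_H=33, EF_I=22) = 33; EF_J = 33+10 = 43
Expected project duration μ = 43 days. Critical path: B → C → F → H → J.

Variance along critical path = 2.778 + 0.444 + 1.778 + 5.444 + 2.778 = 13.222; σ = 3.636 days.
D = μ + z·σ = 43 + 1.036·3.636 = 46.8 days

46.8 days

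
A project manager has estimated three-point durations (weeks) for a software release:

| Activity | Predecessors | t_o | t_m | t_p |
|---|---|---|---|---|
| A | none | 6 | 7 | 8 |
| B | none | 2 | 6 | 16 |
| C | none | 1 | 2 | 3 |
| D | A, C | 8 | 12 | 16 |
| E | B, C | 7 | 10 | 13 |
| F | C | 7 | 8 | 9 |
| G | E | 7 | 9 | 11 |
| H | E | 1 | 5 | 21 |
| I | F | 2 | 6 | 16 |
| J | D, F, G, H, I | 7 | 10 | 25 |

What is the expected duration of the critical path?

te_A = (6 + 4·7 + 8)/6 = 42/6 = 7
te_B = (2 + 4·6 + 16)/6 = 42/6 = 7
te_C = (1 + 4·2 + 3)/6 = 12/6 = 2
te_D = (8 + 4·12 + 16)/6 = 72/6 = 12
te_E = (7 + 4·10 + 13)/6 = 60/6 = 10
te_F = (7 + 4·8 + 9)/6 = 48/6 = 8
te_G = (7 + 4·9 + 11)/6 = 54/6 = 9
te_H = (1 + 4·5 + 21)/6 = 42/6 = 7
te_I = (2 + 4·6 + 16)/6 = 42/6 = 7
te_J = (7 + 4·10 + 25)/6 = 72/6 = 12

Forward pass:
ES_A = 0; EF_A = 7
ES_B = 0; EF_B = 7
ES_C = 0; EF_C = 2
ES_D = max(EF_A=7, EF_C=2) = 7; EF_D = 7+12 = 19
ES_E = max(EF_B=7, EF_C=2) = 7; EF_E = 7+10 = 17
ES_F = 2; EF_F = 2+8 = 10
ES_G = 17; EF_G = 17+9 = 26
ES_H = 17; EF_H = 17+7 = 24
ES_I = 10; EF_I = 10+7 = 17
ES_J = max(EF_D=19, EF_F=10, EF_G=26, EF_H=24, EF_I=17) = 26; EF_J = 26+12 = 38
Expected project duration μ = 38 weeks. Critical path: B → E → G → J.

38 weeks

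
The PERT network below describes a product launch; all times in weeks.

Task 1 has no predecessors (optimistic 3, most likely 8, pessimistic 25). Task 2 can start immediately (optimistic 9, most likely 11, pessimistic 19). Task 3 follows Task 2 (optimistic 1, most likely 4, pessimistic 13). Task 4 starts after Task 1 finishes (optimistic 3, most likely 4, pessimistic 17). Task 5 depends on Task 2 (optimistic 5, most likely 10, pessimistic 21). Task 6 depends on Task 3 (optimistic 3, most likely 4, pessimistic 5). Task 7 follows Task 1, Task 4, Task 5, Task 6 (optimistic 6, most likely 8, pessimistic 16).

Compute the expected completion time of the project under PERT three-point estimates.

32 weeks

te_Task 1 = (3 + 4·8 + 25)/6 = 60/6 = 10
te_Task 2 = (9 + 4·11 + 19)/6 = 72/6 = 12
te_Task 3 = (1 + 4·4 + 13)/6 = 30/6 = 5
te_Task 4 = (3 + 4·4 + 17)/6 = 36/6 = 6
te_Task 5 = (5 + 4·10 + 21)/6 = 66/6 = 11
te_Task 6 = (3 + 4·4 + 5)/6 = 24/6 = 4
te_Task 7 = (6 + 4·8 + 16)/6 = 54/6 = 9

Forward pass:
ES_Task 1 = 0; EF_Task 1 = 10
ES_Task 2 = 0; EF_Task 2 = 12
ES_Task 3 = 12; EF_Task 3 = 12+5 = 17
ES_Task 4 = 10; EF_Task 4 = 10+6 = 16
ES_Task 5 = 12; EF_Task 5 = 12+11 = 23
ES_Task 6 = 17; EF_Task 6 = 17+4 = 21
ES_Task 7 = max(EF_Task 1=10, EF_Task 4=16, EF_Task 5=23, EF_Task 6=21) = 23; EF_Task 7 = 23+9 = 32
Expected project duration μ = 32 weeks. Critical path: Task 2 → Task 5 → Task 7.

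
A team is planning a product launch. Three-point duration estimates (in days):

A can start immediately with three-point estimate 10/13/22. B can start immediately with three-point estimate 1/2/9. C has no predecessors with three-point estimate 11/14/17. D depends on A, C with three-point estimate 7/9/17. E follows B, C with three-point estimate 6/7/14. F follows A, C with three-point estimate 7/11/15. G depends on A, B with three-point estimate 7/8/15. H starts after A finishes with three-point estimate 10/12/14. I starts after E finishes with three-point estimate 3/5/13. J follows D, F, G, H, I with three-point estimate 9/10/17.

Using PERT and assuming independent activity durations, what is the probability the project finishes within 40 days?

te_A = (10 + 4·13 + 22)/6 = 84/6 = 14; σ²_A = ((22−10)/6)² = 4.000
te_B = (1 + 4·2 + 9)/6 = 18/6 = 3; σ²_B = ((9−1)/6)² = 1.778
te_C = (11 + 4·14 + 17)/6 = 84/6 = 14; σ²_C = ((17−11)/6)² = 1.000
te_D = (7 + 4·9 + 17)/6 = 60/6 = 10; σ²_D = ((17−7)/6)² = 2.778
te_E = (6 + 4·7 + 14)/6 = 48/6 = 8; σ²_E = ((14−6)/6)² = 1.778
te_F = (7 + 4·11 + 15)/6 = 66/6 = 11; σ²_F = ((15−7)/6)² = 1.778
te_G = (7 + 4·8 + 15)/6 = 54/6 = 9; σ²_G = ((15−7)/6)² = 1.778
te_H = (10 + 4·12 + 14)/6 = 72/6 = 12; σ²_H = ((14−10)/6)² = 0.444
te_I = (3 + 4·5 + 13)/6 = 36/6 = 6; σ²_I = ((13−3)/6)² = 2.778
te_J = (9 + 4·10 + 17)/6 = 66/6 = 11; σ²_J = ((17−9)/6)² = 1.778

Forward pass:
ES_A = 0; EF_A = 14
ES_B = 0; EF_B = 3
ES_C = 0; EF_C = 14
ES_D = max(EF_A=14, EF_C=14) = 14; EF_D = 14+10 = 24
ES_E = max(EF_B=3, EF_C=14) = 14; EF_E = 14+8 = 22
ES_F = max(EF_A=14, EF_C=14) = 14; EF_F = 14+11 = 25
ES_G = max(EF_A=14, EF_B=3) = 14; EF_G = 14+9 = 23
ES_H = 14; EF_H = 14+12 = 26
ES_I = 22; EF_I = 22+6 = 28
ES_J = max(EF_D=24, EF_F=25, EF_G=23, EF_H=26, EF_I=28) = 28; EF_J = 28+11 = 39
Expected project duration μ = 39 days. Critical path: C → E → I → J.

Variance along critical path = 1.000 + 1.778 + 2.778 + 1.778 = 7.333; σ = √7.333 = 2.708 days.
Z = (40 − 39) / 2.708 = 0.369
P(T ≤ 40) = Φ(0.369) ≈ 0.644

0.644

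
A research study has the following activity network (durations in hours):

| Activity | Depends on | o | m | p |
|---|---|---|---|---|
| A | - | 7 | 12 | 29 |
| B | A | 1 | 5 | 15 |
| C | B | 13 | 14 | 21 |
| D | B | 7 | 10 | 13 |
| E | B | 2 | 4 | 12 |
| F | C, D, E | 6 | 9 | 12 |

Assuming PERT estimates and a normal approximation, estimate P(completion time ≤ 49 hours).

0.859

te_A = (7 + 4·12 + 29)/6 = 84/6 = 14; σ²_A = ((29−7)/6)² = 13.444
te_B = (1 + 4·5 + 15)/6 = 36/6 = 6; σ²_B = ((15−1)/6)² = 5.444
te_C = (13 + 4·14 + 21)/6 = 90/6 = 15; σ²_C = ((21−13)/6)² = 1.778
te_D = (7 + 4·10 + 13)/6 = 60/6 = 10; σ²_D = ((13−7)/6)² = 1.000
te_E = (2 + 4·4 + 12)/6 = 30/6 = 5; σ²_E = ((12−2)/6)² = 2.778
te_F = (6 + 4·9 + 12)/6 = 54/6 = 9; σ²_F = ((12−6)/6)² = 1.000

Forward pass:
ES_A = 0; EF_A = 14
ES_B = 14; EF_B = 14+6 = 20
ES_C = 20; EF_C = 20+15 = 35
ES_D = 20; EF_D = 20+10 = 30
ES_E = 20; EF_E = 20+5 = 25
ES_F = max(EF_C=35, EF_D=30, EF_E=25) = 35; EF_F = 35+9 = 44
Expected project duration μ = 44 hours. Critical path: A → B → C → F.

Variance along critical path = 13.444 + 5.444 + 1.778 + 1.000 = 21.667; σ = √21.667 = 4.655 hours.
Z = (49 − 44) / 4.655 = 1.074
P(T ≤ 49) = Φ(1.074) ≈ 0.859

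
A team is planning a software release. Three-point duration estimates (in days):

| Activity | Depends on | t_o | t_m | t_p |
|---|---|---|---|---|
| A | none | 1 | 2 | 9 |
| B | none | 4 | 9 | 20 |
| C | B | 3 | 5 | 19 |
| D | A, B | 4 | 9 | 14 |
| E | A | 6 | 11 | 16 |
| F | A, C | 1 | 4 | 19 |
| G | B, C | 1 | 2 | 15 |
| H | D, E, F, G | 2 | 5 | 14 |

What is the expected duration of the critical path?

te_A = (1 + 4·2 + 9)/6 = 18/6 = 3
te_B = (4 + 4·9 + 20)/6 = 60/6 = 10
te_C = (3 + 4·5 + 19)/6 = 42/6 = 7
te_D = (4 + 4·9 + 14)/6 = 54/6 = 9
te_E = (6 + 4·11 + 16)/6 = 66/6 = 11
te_F = (1 + 4·4 + 19)/6 = 36/6 = 6
te_G = (1 + 4·2 + 15)/6 = 24/6 = 4
te_H = (2 + 4·5 + 14)/6 = 36/6 = 6

Forward pass:
ES_A = 0; EF_A = 3
ES_B = 0; EF_B = 10
ES_C = 10; EF_C = 10+7 = 17
ES_D = max(EF_A=3, EF_B=10) = 10; EF_D = 10+9 = 19
ES_E = 3; EF_E = 3+11 = 14
ES_F = max(EF_A=3, EF_C=17) = 17; EF_F = 17+6 = 23
ES_G = max(EF_B=10, EF_C=17) = 17; EF_G = 17+4 = 21
ES_H = max(EF_D=19, EF_E=14, EF_F=23, EF_G=21) = 23; EF_H = 23+6 = 29
Expected project duration μ = 29 days. Critical path: B → C → F → H.

29 days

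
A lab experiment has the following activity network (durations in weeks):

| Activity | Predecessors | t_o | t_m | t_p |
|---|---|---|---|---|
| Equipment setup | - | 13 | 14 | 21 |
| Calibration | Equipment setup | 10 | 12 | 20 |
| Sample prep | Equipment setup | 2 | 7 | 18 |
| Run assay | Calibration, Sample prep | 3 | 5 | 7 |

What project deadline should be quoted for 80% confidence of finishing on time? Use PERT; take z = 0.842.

34.9 weeks

te_Equipment setup = (13 + 4·14 + 21)/6 = 90/6 = 15; σ²_Equipment setup = ((21−13)/6)² = 1.778
te_Calibration = (10 + 4·12 + 20)/6 = 78/6 = 13; σ²_Calibration = ((20−10)/6)² = 2.778
te_Sample prep = (2 + 4·7 + 18)/6 = 48/6 = 8; σ²_Sample prep = ((18−2)/6)² = 7.111
te_Run assay = (3 + 4·5 + 7)/6 = 30/6 = 5; σ²_Run assay = ((7−3)/6)² = 0.444

Forward pass:
ES_Equipment setup = 0; EF_Equipment setup = 15
ES_Calibration = 15; EF_Calibration = 15+13 = 28
ES_Sample prep = 15; EF_Sample prep = 15+8 = 23
ES_Run assay = max(EF_Calibration=28, EF_Sample prep=23) = 28; EF_Run assay = 28+5 = 33
Expected project duration μ = 33 weeks. Critical path: Equipment setup → Calibration → Run assay.

Variance along critical path = 1.778 + 2.778 + 0.444 = 5.000; σ = 2.236 weeks.
D = μ + z·σ = 33 + 0.842·2.236 = 34.9 weeks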